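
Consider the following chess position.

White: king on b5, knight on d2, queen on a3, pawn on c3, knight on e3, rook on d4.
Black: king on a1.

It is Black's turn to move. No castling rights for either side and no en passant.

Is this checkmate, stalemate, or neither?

Black to move; black king on a1.
In check: yes, from the white queen on a3.
King squares — b1: attacked by Nd2; a2: attacked by Qa3; b2: attacked by Qa3.
Legal moves for Black: none.
In check with no legal moves → checkmate.

checkmate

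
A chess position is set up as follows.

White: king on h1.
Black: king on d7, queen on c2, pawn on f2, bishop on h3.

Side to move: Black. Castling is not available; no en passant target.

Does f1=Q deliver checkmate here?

After f1=Q: white king on h1; in check: yes, from the black queen on f1.
King squares — g1: attacked by Qf1; g2: attacked by Qf1; h2: attacked by Qc2.
White has no legal moves → checkmate.

yes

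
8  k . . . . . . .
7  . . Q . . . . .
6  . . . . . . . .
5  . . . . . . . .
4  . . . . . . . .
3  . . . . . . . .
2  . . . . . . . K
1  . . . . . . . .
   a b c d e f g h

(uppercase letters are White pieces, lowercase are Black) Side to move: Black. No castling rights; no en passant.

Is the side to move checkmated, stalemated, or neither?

Black to move; black king on a8.
In check: no.
King squares — a7: attacked by Qc7; b7: attacked by Qc7; b8: attacked by Qc7.
Legal moves for Black: none.
Not in check and no legal moves → stalemate.

stalemate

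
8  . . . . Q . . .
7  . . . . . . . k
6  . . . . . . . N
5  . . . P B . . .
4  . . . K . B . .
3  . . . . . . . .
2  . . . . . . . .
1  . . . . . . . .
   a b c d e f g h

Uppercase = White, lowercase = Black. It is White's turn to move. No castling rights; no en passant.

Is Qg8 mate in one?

yes

After Qg8: black king on h7; in check: yes, from the white queen on g8.
King squares — g6: attacked by Qg8; h6: attacked by Bf4; g7: attacked by Be5; g8: attacked by Nh6; h8: attacked by Be5.
Black has no legal moves → checkmate.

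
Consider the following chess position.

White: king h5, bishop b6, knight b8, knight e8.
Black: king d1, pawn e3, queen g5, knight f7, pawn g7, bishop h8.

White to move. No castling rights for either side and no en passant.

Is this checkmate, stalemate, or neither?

White to move; white king on h5.
In check: yes, from the black queen on g5.
King squares — g4: attacked by Qg5; h4: attacked by Qg5; g5: attacked by Nf7; g6: attacked by Qg5; h6: attacked by Qg5.
Legal moves for White: none.
In check with no legal moves → checkmate.

checkmate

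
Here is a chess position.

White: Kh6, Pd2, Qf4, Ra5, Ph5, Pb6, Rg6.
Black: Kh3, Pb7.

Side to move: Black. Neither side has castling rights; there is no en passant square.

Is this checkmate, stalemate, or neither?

stalemate

Black to move; black king on h3.
In check: no.
King squares — g2: attacked by Rg6; h2: attacked by Qf4; g3: attacked by Qf4; g4: attacked by Qf4; h4: attacked by Qf4.
Legal moves for Black: none.
Not in check and no legal moves → stalemate.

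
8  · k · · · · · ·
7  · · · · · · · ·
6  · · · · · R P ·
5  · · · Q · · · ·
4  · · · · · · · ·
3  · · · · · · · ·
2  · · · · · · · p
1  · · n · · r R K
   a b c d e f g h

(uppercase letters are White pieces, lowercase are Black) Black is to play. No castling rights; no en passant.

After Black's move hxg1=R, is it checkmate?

After hxg1=R: white king on h1; in check: yes, from the black rook on g1.
White has 1 legal reply: Kh2.
In check but a legal move exists → not checkmate.

no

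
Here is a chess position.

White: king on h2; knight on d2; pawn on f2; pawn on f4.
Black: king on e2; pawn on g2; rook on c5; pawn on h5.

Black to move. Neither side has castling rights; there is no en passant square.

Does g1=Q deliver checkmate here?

After g1=Q: white king on h2; in check: yes, from the black queen on g1.
White has 2 legal replies: Kh3, Kxg1.
In check but a legal move exists → not checkmate.

no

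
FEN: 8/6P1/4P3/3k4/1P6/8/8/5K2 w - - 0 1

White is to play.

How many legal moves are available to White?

11

White to move; king on f1.
In check: no.
Legal moves: Kg2, Kf2, Ke2, Kg1, Ke1, g8=Q, g8=R, g8=B, g8=N, e7, b5.
Count: 11.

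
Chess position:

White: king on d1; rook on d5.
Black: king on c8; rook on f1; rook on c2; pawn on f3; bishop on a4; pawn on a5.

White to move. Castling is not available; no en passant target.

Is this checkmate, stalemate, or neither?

White to move; white king on d1.
In check: yes, from the black rook on f1.
King squares — c1: attacked by Rf1; e1: attacked by Rf1; c2: attacked by Ba4; d2: attacked by Rc2; e2: attacked by Rc2.
Legal moves for White: none.
In check with no legal moves → checkmate.

checkmate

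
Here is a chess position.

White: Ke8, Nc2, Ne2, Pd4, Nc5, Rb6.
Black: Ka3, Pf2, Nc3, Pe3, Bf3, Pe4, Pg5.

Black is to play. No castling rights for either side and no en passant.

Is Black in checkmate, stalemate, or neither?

Black to move; black king on a3.
In check: yes, from the white knight on c2.
Legal moves for Black: Ka2.
Black is in check but has 1 legal move → neither.

neither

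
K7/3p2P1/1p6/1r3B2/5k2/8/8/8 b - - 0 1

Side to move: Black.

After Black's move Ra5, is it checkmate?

After Ra5: white king on a8; in check: yes, from the black rook on a5.
White has 2 legal replies: Kb8, Kb7.
In check but a legal move exists → not checkmate.

no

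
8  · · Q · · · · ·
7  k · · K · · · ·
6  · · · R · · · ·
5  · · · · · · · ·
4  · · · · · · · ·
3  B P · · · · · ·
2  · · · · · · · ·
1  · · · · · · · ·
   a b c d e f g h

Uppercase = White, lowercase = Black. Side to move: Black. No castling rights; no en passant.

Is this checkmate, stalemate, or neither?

Black to move; black king on a7.
In check: no.
King squares — a6: attacked by Rd6; b6: attacked by Rd6; b7: attacked by Qc8; a8: attacked by Qc8; b8: attacked by Qc8.
Legal moves for Black: none.
Not in check and no legal moves → stalemate.

stalemate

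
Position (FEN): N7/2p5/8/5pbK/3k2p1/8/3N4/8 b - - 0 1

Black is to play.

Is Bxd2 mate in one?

no

After Bxd2: white king on h5; in check: no.
White is not in check, so this cannot be checkmate.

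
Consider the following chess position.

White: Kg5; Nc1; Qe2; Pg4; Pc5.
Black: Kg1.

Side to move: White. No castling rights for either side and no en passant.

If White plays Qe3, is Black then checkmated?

After Qe3: black king on g1; in check: yes, from the white queen on e3.
Black has 4 legal replies: Kh2, Kg2, Kh1, Kf1.
In check but a legal move exists → not checkmate.

no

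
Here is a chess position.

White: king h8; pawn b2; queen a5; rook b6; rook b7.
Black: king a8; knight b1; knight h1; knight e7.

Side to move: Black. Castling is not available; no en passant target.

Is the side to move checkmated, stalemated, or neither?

Black to move; black king on a8.
In check: yes, from the white queen on a5.
King squares — a7: attacked by Qa5; b7: attacked by Rb6; b8: attacked by Rb7.
Legal moves for Black: none.
In check with no legal moves → checkmate.

checkmate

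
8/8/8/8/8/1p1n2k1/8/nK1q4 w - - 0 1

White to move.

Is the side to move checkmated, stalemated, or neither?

checkmate

White to move; white king on b1.
In check: yes, from the black queen on d1.
King squares — a1: attacked by Qd1; c1: attacked by Qd1; a2: attacked by Pb3; b2: attacked by Nd3; c2: attacked by Na1.
Legal moves for White: none.
In check with no legal moves → checkmate.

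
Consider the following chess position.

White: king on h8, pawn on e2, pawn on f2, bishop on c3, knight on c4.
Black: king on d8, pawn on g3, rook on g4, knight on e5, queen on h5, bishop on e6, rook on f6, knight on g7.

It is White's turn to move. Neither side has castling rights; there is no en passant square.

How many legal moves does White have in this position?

White to move; king on h8.
In check: yes, from the black queen on h5.
Legal moves: none.
Count: 0.

0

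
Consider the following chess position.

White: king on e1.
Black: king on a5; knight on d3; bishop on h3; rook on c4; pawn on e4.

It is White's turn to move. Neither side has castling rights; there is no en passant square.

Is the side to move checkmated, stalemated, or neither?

neither

White to move; white king on e1.
In check: yes, from the black knight on d3.
King squares — d1: available; f1: attacked by Bh3; d2: available; e2: available; f2: attacked by Nd3.
Legal moves for White: Ke2, Kd2, Kd1.
White is in check but has 3 legal moves → neither.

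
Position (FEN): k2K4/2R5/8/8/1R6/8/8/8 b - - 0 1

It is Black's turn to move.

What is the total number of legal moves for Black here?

0

Black to move; king on a8.
In check: no.
Legal moves: none.
Count: 0.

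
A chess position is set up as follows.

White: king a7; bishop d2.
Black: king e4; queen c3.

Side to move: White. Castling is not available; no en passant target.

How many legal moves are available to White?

White to move; king on a7.
In check: no.
Legal moves: Kb8, Ka8, Kb7, Kb6, Ka6, Bh6, Bg5, Bf4, Be3, Bxc3, Be1, Bc1.
Count: 12.

12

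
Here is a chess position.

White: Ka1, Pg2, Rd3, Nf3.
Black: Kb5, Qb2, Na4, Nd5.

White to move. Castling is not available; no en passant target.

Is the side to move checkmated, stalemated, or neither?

checkmate

White to move; white king on a1.
In check: yes, from the black queen on b2.
King squares — b1: attacked by Qb2; a2: attacked by Qb2; b2: attacked by Na4.
Legal moves for White: none.
In check with no legal moves → checkmate.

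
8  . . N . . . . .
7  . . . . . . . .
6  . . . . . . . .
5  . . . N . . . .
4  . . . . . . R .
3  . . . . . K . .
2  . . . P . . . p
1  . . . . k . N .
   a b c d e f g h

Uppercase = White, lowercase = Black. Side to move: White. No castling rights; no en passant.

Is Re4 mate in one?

no

After Re4: black king on e1; in check: yes, from the white rook on e4.
Black has 3 legal replies: Kxd2, Kf1, Kd1.
In check but a legal move exists → not checkmate.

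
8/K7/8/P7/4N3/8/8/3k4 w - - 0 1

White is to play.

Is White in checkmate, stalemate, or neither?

neither

White to move; white king on a7.
In check: no.
Legal moves for White: Kb8, Ka8, Kb7, Kb6, Ka6, Nf6, Nd6, Ng5, Nc5, Ng3, Nc3+, Nf2+, Nd2, a6.
White has 14 legal moves and is not in check → neither.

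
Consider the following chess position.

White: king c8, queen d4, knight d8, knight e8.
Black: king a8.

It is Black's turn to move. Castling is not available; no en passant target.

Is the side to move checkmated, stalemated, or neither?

stalemate

Black to move; black king on a8.
In check: no.
King squares — a7: attacked by Qd4; b7: attacked by Kc8; b8: attacked by Kc8.
Legal moves for Black: none.
Not in check and no legal moves → stalemate.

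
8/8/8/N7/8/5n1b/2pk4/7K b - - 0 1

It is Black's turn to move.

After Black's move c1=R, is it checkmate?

yes

After c1=R: white king on h1; in check: yes, from the black rook on c1.
King squares — g1: attacked by Rc1; g2: attacked by Bh3; h2: attacked by Nf3.
White has no legal moves → checkmate.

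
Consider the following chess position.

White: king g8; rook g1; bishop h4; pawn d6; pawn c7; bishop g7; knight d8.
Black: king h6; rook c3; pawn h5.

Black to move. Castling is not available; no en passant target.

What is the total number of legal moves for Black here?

0

Black to move; king on h6.
In check: yes, from the white bishop on g7.
Legal moves: none.
Count: 0.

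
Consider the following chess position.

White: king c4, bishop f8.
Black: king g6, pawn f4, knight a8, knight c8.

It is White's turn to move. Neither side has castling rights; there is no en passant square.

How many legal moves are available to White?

15

White to move; king on c4.
In check: no.
Legal moves: Bg7, Be7, Bh6, Bd6, Bc5, Bb4, Ba3, Kd5, Kc5, Kb5, Kd4, Kb4, Kd3, Kc3, Kb3.
Count: 15.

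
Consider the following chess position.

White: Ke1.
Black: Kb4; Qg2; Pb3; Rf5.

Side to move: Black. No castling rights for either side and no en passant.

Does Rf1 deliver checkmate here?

yes

After Rf1: white king on e1; in check: yes, from the black rook on f1.
King squares — d1: attacked by Rf1; f1: attacked by Qg2; d2: attacked by Qg2; e2: attacked by Qg2; f2: attacked by Rf1.
White has no legal moves → checkmate.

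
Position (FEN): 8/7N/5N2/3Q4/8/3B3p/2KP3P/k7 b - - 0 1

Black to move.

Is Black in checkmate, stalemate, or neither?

Black to move; black king on a1.
In check: no.
King squares — b1: attacked by Kc2; a2: attacked by Qd5; b2: attacked by Kc2.
Legal moves for Black: none.
Not in check and no legal moves → stalemate.

stalemate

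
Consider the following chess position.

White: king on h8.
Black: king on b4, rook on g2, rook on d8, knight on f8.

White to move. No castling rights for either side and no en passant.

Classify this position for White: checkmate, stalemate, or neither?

stalemate

White to move; white king on h8.
In check: no.
King squares — g7: attacked by Rg2; h7: attacked by Nf8; g8: attacked by Rg2.
Legal moves for White: none.
Not in check and no legal moves → stalemate.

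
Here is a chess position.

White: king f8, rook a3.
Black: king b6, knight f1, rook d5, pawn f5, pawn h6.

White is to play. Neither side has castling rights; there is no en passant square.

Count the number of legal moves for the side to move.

19

White to move; king on f8.
In check: no.
Legal moves: Kg8, Ke8, Kg7, Kf7, Ke7, Ra8, Ra7, Ra6+, Ra5, Ra4, Rh3, Rg3, Rf3, Re3, Rd3, Rc3, Rb3+, Ra2, Ra1.
Count: 19.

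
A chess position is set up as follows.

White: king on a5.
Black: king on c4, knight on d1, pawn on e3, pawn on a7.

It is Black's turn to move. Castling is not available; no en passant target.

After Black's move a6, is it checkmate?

After a6: white king on a5; in check: no.
White is not in check, so this cannot be checkmate.

no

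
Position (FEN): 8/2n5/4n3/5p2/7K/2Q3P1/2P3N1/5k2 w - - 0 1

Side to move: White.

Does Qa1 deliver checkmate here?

After Qa1: black king on f1; in check: yes, from the white queen on a1.
Black has 3 legal replies: Kxg2, Kf2, Ke2.
In check but a legal move exists → not checkmate.

no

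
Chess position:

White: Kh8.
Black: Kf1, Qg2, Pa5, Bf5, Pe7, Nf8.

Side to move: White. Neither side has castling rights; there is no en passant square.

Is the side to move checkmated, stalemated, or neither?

stalemate

White to move; white king on h8.
In check: no.
King squares — g7: attacked by Qg2; h7: attacked by Bf5; g8: attacked by Qg2.
Legal moves for White: none.
Not in check and no legal moves → stalemate.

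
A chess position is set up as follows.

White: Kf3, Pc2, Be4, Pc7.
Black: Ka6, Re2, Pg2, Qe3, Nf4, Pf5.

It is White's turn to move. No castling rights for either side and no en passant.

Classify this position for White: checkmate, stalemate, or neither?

checkmate

White to move; white king on f3.
In check: yes, from the black queen on e3.
King squares — e2: attacked by Qe3; f2: attacked by Re2; g2: attacked by Re2; e3: attacked by Re2; g3: attacked by Qe3; e4: own bishop; f4: attacked by Qe3; g4: attacked by Pf5.
Legal moves for White: none.
In check with no legal moves → checkmate.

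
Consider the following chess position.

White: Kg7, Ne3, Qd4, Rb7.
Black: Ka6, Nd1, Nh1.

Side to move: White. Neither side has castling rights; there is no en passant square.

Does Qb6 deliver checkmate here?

After Qb6: black king on a6; in check: yes, from the white queen on b6.
King squares — a5: attacked by Qb6; b5: attacked by Qb6; b6: attacked by Rb7; a7: attacked by Qb6; b7: attacked by Qb6.
Black has no legal moves → checkmate.

yes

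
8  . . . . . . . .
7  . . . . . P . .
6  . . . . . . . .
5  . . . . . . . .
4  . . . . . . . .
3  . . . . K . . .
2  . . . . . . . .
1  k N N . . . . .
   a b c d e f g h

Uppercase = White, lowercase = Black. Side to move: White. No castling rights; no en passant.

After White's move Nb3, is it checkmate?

After Nb3: black king on a1; in check: yes, from the white knight on b3.
Black has 3 legal replies: Kb2, Ka2, Kxb1.
In check but a legal move exists → not checkmate.

no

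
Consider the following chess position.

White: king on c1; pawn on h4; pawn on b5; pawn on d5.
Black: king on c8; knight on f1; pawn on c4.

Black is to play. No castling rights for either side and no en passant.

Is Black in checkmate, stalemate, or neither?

Black to move; black king on c8.
In check: no.
Legal moves for Black: Kd8, Kb8, Kd7, Kc7, Kb7, Ng3, Ne3, Nh2, Nd2, c3.
Black has 10 legal moves and is not in check → neither.

neither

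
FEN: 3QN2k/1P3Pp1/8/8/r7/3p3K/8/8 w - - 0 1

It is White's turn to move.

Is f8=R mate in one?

no

After f8=R: black king on h8; in check: yes, from the white rook on f8.
Black has 1 legal reply: Kh7.
In check but a legal move exists → not checkmate.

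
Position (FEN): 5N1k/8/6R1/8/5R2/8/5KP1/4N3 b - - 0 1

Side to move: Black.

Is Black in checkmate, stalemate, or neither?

stalemate

Black to move; black king on h8.
In check: no.
King squares — g7: attacked by Rg6; h7: attacked by Nf8; g8: attacked by Rg6.
Legal moves for Black: none.
Not in check and no legal moves → stalemate.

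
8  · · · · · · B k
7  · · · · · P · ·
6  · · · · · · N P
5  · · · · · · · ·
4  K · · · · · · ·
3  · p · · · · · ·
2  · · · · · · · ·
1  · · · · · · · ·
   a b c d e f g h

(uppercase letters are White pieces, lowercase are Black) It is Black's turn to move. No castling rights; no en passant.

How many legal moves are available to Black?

0

Black to move; king on h8.
In check: yes, from the white knight on g6.
Legal moves: none.
Count: 0.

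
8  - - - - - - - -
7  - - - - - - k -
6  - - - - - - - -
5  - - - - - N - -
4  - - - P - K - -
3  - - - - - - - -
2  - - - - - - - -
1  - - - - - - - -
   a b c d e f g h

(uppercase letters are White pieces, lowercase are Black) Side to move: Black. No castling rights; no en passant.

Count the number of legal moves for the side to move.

Black to move; king on g7.
In check: yes, from the white knight on f5.
Legal moves: Kh8, Kg8, Kf8, Kh7, Kf7, Kg6, Kf6.
Count: 7.

7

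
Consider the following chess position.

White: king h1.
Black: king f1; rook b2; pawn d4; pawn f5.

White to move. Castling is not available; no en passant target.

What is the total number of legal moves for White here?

White to move; king on h1.
In check: no.
Legal moves: none.
Count: 0.

0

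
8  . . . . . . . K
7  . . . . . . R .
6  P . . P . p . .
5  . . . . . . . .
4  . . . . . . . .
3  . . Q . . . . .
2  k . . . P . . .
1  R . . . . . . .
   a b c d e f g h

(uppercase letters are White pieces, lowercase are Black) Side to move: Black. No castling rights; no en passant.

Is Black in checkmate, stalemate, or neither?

Black to move; black king on a2.
In check: yes, from the white rook on a1.
King squares — a1: attacked by Qc3; b1: attacked by Ra1; b2: attacked by Qc3; a3: attacked by Ra1; b3: attacked by Qc3.
Legal moves for Black: none.
In check with no legal moves → checkmate.

checkmate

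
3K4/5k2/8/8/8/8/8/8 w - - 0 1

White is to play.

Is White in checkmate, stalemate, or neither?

White to move; white king on d8.
In check: no.
Legal moves for White: Kc8, Kd7, Kc7.
White has 3 legal moves and is not in check → neither.

neither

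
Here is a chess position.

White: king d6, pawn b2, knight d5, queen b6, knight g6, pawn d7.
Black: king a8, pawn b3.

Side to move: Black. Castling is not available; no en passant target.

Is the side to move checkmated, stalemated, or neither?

Black to move; black king on a8.
In check: no.
King squares — a7: attacked by Qb6; b7: attacked by Qb6; b8: attacked by Qb6.
Legal moves for Black: none.
Not in check and no legal moves → stalemate.

stalemate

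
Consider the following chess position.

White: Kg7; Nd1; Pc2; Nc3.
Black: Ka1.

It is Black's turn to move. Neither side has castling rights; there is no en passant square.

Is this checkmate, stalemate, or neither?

stalemate

Black to move; black king on a1.
In check: no.
King squares — b1: attacked by Nc3; a2: attacked by Nc3; b2: attacked by Nd1.
Legal moves for Black: none.
Not in check and no legal moves → stalemate.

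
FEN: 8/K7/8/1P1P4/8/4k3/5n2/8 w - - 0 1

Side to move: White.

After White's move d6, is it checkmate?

After d6: black king on e3; in check: no.
Black is not in check, so this cannot be checkmate.

no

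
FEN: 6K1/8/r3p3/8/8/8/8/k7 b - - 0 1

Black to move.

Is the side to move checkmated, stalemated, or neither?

neither

Black to move; black king on a1.
In check: no.
Legal moves for Black: Ra8+, Ra7, Rd6, Rc6, Rb6, Ra5, Ra4, Ra3, Ra2, Kb2, Ka2, Kb1, e5.
Black has 13 legal moves and is not in check → neither.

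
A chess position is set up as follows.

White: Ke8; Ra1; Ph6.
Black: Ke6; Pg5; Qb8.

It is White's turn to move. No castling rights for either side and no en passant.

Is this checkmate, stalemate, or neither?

checkmate

White to move; white king on e8.
In check: yes, from the black queen on b8.
King squares — d7: attacked by Ke6; e7: attacked by Ke6; f7: attacked by Ke6; d8: attacked by Qb8; f8: attacked by Qb8.
Legal moves for White: none.
In check with no legal moves → checkmate.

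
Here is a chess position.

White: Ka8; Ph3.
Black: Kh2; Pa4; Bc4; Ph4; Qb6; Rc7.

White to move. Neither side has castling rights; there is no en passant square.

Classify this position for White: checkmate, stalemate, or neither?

stalemate

White to move; white king on a8.
In check: no.
King squares — a7: attacked by Qb6; b7: attacked by Qb6; b8: attacked by Qb6.
Legal moves for White: none.
Not in check and no legal moves → stalemate.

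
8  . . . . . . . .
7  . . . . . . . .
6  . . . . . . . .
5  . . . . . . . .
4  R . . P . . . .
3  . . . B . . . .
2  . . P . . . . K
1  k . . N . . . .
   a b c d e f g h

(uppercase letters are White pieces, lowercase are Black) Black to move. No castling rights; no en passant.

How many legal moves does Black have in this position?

Black to move; king on a1.
In check: yes, from the white rook on a4.
Legal moves: Kb1.
Count: 1.

1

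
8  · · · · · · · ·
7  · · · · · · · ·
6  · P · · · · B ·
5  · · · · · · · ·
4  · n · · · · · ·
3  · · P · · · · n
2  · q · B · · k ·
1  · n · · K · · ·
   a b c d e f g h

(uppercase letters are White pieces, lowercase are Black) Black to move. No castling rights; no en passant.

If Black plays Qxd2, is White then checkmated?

yes

After Qxd2: white king on e1; in check: yes, from the black queen on d2.
King squares — d1: attacked by Qd2; f1: attacked by Kg2; d2: attacked by Nb1; e2: attacked by Qd2; f2: attacked by Qd2.
White has no legal moves → checkmate.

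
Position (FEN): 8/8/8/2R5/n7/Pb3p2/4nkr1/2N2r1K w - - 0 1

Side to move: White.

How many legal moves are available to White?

0

White to move; king on h1.
In check: yes, from the black rook on f1.
Legal moves: none.
Count: 0.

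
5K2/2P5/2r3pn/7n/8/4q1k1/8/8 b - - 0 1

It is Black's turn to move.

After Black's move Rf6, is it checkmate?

After Rf6: white king on f8; in check: yes, from the black rook on f6.
King squares — e7: attacked by Qe3; f7: attacked by Rf6; g7: attacked by Nh5; e8: attacked by Qe3; g8: attacked by Nh6.
White has no legal moves → checkmate.

yes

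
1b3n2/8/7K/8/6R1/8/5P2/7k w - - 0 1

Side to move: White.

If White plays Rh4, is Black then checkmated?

no

After Rh4: black king on h1; in check: yes, from the white rook on h4.
Black has 3 legal replies: Kg2, Kg1, Bh2.
In check but a legal move exists → not checkmate.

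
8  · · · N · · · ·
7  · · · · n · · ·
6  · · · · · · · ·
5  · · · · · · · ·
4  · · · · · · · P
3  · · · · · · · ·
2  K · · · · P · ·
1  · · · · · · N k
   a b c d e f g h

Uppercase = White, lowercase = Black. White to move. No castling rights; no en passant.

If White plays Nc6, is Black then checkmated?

no

After Nc6: black king on h1; in check: no.
Black is not in check, so this cannot be checkmate.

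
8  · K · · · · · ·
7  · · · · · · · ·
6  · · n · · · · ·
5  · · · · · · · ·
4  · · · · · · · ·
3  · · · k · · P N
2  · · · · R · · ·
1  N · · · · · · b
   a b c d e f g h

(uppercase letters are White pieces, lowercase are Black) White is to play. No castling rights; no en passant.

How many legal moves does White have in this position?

4

White to move; king on b8.
In check: yes, from the black knight on c6.
Legal moves: Kc8, Ka8, Kc7, Kb7.
Count: 4.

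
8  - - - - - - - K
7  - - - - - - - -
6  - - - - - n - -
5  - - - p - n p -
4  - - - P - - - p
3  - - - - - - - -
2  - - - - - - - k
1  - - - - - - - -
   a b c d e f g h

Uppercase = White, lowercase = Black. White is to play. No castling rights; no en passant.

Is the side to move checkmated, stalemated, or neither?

White to move; white king on h8.
In check: no.
King squares — g7: attacked by Nf5; h7: attacked by Nf6; g8: attacked by Nf6.
Legal moves for White: none.
Not in check and no legal moves → stalemate.

stalemate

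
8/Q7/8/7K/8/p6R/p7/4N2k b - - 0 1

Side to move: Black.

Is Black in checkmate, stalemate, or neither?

checkmate

Black to move; black king on h1.
In check: yes, from the white rook on h3.
King squares — g1: attacked by Qa7; g2: attacked by Ne1; h2: attacked by Rh3.
Legal moves for Black: none.
In check with no legal moves → checkmate.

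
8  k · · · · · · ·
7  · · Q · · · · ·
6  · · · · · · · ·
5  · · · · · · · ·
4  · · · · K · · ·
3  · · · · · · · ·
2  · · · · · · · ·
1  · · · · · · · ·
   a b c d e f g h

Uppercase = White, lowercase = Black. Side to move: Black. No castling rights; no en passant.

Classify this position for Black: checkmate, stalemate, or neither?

Black to move; black king on a8.
In check: no.
King squares — a7: attacked by Qc7; b7: attacked by Qc7; b8: attacked by Qc7.
Legal moves for Black: none.
Not in check and no legal moves → stalemate.

stalemate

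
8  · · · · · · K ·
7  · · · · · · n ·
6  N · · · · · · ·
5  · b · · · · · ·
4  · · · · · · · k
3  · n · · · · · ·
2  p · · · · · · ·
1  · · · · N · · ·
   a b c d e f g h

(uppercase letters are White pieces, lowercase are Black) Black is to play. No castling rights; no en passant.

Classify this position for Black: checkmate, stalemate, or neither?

Black to move; black king on h4.
In check: no.
Legal moves for Black include: Ne8, Ne6, Nh5, Nf5, Be8, Bd7, Bc6, Bxa6, Bc4+, Ba4, Bd3, Be2, Bf1, Kh5, Kg5, Kg4, Kh3, Kg3, ... (list truncated; more exist).
Black has legal moves and is not in check → neither.

neither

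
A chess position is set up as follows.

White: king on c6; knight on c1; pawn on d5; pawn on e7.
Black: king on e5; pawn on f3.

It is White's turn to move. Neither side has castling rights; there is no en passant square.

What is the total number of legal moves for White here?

White to move; king on c6.
In check: no.
Legal moves: Kd7, Kc7, Kb7, Kb6, Kc5, Kb5, Nd3+, Nb3, Ne2, Na2, e8=Q+, e8=R+, e8=B, e8=N, d6.
Count: 15.

15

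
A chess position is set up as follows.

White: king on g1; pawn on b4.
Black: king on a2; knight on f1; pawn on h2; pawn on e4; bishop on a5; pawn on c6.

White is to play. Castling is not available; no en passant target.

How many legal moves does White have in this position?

White to move; king on g1.
In check: yes, from the black pawn on h2.
Legal moves: Kg2, Kf2, Kh1, Kxf1.
Count: 4.

4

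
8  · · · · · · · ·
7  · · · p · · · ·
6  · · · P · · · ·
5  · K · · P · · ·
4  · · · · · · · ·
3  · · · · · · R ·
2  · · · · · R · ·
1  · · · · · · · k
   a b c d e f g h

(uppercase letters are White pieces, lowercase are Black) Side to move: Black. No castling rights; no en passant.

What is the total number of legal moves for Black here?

0

Black to move; king on h1.
In check: no.
Legal moves: none.
Count: 0.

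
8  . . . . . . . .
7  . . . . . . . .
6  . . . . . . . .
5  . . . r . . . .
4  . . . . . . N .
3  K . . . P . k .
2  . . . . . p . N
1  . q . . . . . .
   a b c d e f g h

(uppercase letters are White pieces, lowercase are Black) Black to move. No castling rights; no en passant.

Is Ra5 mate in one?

After Ra5: white king on a3; in check: yes, from the black rook on a5.
King squares — a2: attacked by Qb1; b2: attacked by Qb1; b3: attacked by Qb1; a4: attacked by Ra5; b4: attacked by Qb1.
White has no legal moves → checkmate.

yes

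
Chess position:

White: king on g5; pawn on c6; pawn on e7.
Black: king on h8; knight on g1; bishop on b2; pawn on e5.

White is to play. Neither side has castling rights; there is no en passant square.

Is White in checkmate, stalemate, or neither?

neither

White to move; white king on g5.
In check: no.
Legal moves for White: Kh6, Kg6, Kf6, Kh5, Kf5, Kh4, Kg4, e8=Q+, e8=R+, e8=B, e8=N, c7.
White has 12 legal moves and is not in check → neither.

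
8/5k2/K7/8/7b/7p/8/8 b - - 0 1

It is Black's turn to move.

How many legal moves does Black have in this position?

Black to move; king on f7.
In check: no.
Legal moves: Kg8, Kf8, Ke8, Kg7, Ke7, Kg6, Kf6, Ke6, Bd8, Be7, Bf6, Bg5, Bg3, Bf2, Be1, h2.
Count: 16.

16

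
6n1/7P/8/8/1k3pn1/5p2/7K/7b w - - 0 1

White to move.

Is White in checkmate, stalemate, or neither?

neither

White to move; white king on h2.
In check: yes, from the black knight on g4.
King squares — g1: available; h1: available; g2: attacked by Bh1; g3: attacked by Pf4; h3: available.
Legal moves for White: Kh3, Kxh1, Kg1.
White is in check but has 3 legal moves → neither.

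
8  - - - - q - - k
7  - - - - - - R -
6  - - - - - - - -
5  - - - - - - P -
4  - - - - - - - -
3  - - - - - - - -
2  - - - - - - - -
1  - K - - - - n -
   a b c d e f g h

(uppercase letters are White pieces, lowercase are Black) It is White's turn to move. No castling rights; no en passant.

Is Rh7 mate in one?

no

After Rh7: black king on h8; in check: yes, from the white rook on h7.
Black has 2 legal replies: Kg8, Kxh7.
In check but a legal move exists → not checkmate.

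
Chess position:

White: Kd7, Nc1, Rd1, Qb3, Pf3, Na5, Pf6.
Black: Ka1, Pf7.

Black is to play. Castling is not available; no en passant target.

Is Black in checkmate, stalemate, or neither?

stalemate

Black to move; black king on a1.
In check: no.
King squares — b1: attacked by Qb3; a2: attacked by Nc1; b2: attacked by Qb3.
Legal moves for Black: none.
Not in check and no legal moves → stalemate.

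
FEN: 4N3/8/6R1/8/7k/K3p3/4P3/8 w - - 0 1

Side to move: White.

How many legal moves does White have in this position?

23

White to move; king on a3.
In check: no.
Legal moves: Ng7, Nc7, Nf6, Nd6, Rg8, Rg7, Rh6+, Rf6, Re6, Rd6, Rc6, Rb6, Ra6, Rg5, Rg4+, Rg3, Rg2, Rg1, Kb4, Ka4, Kb3, Kb2, Ka2.
Count: 23.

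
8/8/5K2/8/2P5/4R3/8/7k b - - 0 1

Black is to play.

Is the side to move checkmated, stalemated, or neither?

Black to move; black king on h1.
In check: no.
Legal moves for Black: Kh2, Kg2, Kg1.
Black has 3 legal moves and is not in check → neither.

neither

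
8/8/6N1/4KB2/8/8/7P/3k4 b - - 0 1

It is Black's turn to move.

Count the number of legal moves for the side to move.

Black to move; king on d1.
In check: no.
Legal moves: Ke2, Kd2, Ke1, Kc1.
Count: 4.

4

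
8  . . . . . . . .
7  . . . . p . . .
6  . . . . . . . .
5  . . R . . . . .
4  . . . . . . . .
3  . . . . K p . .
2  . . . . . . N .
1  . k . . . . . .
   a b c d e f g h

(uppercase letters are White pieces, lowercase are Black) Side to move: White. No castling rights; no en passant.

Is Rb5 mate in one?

After Rb5: black king on b1; in check: yes, from the white rook on b5.
Black has 4 legal replies: Kc2, Ka2, Kc1, Ka1.
In check but a legal move exists → not checkmate.

no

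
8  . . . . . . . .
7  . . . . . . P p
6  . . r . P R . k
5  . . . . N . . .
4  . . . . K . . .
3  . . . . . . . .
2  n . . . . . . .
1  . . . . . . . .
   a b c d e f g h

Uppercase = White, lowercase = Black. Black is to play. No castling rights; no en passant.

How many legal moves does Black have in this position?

3

Black to move; king on h6.
In check: yes, from the white rook on f6.
Legal moves: Kxg7, Kh5, Kg5.
Count: 3.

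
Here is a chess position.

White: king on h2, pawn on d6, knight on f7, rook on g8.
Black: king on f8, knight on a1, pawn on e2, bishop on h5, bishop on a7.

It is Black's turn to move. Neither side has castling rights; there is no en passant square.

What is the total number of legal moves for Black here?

Black to move; king on f8.
In check: yes, from the white rook on g8.
Legal moves: Kxg8, Kxf7.
Count: 2.

2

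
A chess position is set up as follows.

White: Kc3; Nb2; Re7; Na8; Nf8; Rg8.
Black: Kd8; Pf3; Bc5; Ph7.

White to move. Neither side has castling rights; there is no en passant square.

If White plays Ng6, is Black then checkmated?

After Ng6: black king on d8; in check: yes, from the white rook on g8.
King squares — c7: attacked by Re7; d7: attacked by Re7; e7: attacked by Ng6; c8: attacked by Rg8; e8: attacked by Re7.
Black has no legal moves → checkmate.

yes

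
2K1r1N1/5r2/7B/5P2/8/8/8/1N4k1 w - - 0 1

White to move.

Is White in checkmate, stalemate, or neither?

checkmate

White to move; white king on c8.
In check: yes, from the black rook on e8.
King squares — b7: attacked by Rf7; c7: attacked by Rf7; d7: attacked by Rf7; b8: attacked by Re8; d8: attacked by Re8.
Legal moves for White: none.
In check with no legal moves → checkmate.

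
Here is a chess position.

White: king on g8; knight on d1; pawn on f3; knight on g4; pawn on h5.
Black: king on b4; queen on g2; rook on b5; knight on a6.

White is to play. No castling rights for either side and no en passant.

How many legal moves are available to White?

11

White to move; king on g8.
In check: no.
Legal moves: Kh8, Kf8, Kh7, Kg7, Kf7, Ne3, Nc3, Nf2, Nb2, h6, f4.
Count: 11.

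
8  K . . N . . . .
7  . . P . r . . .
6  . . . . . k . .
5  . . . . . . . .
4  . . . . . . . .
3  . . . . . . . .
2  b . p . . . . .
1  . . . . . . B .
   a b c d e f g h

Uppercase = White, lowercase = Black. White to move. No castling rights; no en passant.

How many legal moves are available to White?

18

White to move; king on a8.
In check: no.
Legal moves: Nf7, Nb7, Ne6, Nc6, Kb8, Kb7, Ka7, Ba7, Bb6, Bc5, Bd4+, Be3, Bh2, Bf2, c8=Q, c8=R, c8=B, c8=N.
Count: 18.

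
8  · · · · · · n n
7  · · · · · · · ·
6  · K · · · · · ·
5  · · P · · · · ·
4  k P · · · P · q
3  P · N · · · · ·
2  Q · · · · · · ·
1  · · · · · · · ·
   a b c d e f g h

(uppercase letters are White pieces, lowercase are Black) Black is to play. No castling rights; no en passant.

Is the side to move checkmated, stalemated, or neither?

Black to move; black king on a4.
In check: yes, from the white knight on c3.
King squares — a3: attacked by Qa2; b3: attacked by Qa2; b4: attacked by Pa3; a5: attacked by Pb4; b5: attacked by Nc3.
Legal moves for Black: none.
In check with no legal moves → checkmate.

checkmate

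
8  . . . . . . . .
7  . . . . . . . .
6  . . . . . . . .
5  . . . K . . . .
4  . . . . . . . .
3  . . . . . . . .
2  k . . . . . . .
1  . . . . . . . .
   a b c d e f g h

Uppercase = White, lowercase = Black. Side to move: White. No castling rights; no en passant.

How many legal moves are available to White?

White to move; king on d5.
In check: no.
Legal moves: Ke6, Kd6, Kc6, Ke5, Kc5, Ke4, Kd4, Kc4.
Count: 8.

8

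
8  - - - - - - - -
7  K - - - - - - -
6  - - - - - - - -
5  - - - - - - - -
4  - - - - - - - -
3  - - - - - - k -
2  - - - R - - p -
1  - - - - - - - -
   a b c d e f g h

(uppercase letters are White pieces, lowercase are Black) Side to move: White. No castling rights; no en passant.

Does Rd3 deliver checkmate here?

After Rd3: black king on g3; in check: yes, from the white rook on d3.
Black has 5 legal replies: Kh4, Kg4, Kf4, Kh2, Kf2.
In check but a legal move exists → not checkmate.

no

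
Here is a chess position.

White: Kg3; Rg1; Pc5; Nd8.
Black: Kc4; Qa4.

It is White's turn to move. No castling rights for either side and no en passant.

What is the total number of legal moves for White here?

White to move; king on g3.
In check: no.
Legal moves: Nf7, Nb7, Ne6, Nc6, Kh4, Kg4, Kf4, Kh3, Kf3, Kh2, Kg2, Kf2, Rg2, Rh1, Rf1, Re1, Rd1, Rc1+, Rb1, Ra1, c6.
Count: 21.

21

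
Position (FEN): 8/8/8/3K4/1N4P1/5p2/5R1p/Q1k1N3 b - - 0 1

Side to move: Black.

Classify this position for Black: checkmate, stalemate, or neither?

checkmate

Black to move; black king on c1.
In check: yes, from the white queen on a1.
King squares — b1: attacked by Qa1; d1: attacked by Qa1; b2: attacked by Qa1; c2: attacked by Ne1; d2: attacked by Rf2.
Legal moves for Black: none.
In check with no legal moves → checkmate.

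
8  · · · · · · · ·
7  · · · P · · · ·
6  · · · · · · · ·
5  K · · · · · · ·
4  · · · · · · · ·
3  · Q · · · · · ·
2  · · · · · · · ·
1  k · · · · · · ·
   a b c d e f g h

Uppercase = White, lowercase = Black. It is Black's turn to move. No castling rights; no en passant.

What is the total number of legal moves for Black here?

0

Black to move; king on a1.
In check: no.
Legal moves: none.
Count: 0.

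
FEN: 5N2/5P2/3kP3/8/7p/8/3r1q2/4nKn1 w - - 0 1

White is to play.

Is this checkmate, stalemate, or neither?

White to move; white king on f1.
In check: yes, from the black queen on f2.
King squares — e1: attacked by Qf2; g1: attacked by Qf2; e2: attacked by Ng1; f2: attacked by Rd2; g2: attacked by Ne1.
Legal moves for White: none.
In check with no legal moves → checkmate.

checkmate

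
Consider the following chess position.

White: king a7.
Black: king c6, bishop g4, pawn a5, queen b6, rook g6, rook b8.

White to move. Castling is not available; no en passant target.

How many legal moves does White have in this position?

White to move; king on a7.
In check: yes, from the black queen on b6.
Legal moves: none.
Count: 0.

0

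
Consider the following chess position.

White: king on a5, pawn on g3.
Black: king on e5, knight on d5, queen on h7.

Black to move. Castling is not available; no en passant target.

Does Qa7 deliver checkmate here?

no

After Qa7: white king on a5; in check: yes, from the black queen on a7.
White has 1 legal reply: Kb5.
In check but a legal move exists → not checkmate.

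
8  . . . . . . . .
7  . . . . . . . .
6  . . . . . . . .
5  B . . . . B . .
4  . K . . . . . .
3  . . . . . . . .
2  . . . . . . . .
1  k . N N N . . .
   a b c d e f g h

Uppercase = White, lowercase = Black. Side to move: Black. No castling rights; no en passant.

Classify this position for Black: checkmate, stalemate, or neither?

stalemate

Black to move; black king on a1.
In check: no.
King squares — b1: attacked by Bf5; a2: attacked by Nc1; b2: attacked by Nd1.
Legal moves for Black: none.
Not in check and no legal moves → stalemate.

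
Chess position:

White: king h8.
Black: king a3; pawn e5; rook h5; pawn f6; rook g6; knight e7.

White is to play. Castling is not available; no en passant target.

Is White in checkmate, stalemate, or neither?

White to move; white king on h8.
In check: yes, from the black rook on h5.
King squares — g7: attacked by Rg6; h7: attacked by Rh5; g8: attacked by Rg6.
Legal moves for White: none.
In check with no legal moves → checkmate.

checkmate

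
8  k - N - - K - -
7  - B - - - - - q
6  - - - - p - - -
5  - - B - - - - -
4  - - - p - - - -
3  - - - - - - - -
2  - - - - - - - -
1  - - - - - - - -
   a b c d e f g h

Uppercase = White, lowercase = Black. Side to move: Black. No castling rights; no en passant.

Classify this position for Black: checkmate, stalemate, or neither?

Black to move; black king on a8.
In check: yes, from the white bishop on b7.
King squares — a7: attacked by Bc5; b7: available; b8: available.
Legal moves for Black: Kb8, Kxb7, Qxb7.
Black is in check but has 3 legal moves → neither.

neither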